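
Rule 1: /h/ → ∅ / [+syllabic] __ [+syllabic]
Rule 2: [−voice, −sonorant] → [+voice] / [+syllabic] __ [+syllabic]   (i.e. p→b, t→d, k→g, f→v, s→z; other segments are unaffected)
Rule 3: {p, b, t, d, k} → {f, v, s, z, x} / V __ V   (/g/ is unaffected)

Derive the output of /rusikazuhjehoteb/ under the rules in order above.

Rule 1 (intervocalic h-deletion): /h/ occurs between vowels /e/ and /o/, so it deletes. /rusikazuhjehoteb/ → rusikazuhjeoteb.
Rule 2 (intervocalic voicing): /s/ is a voiceless obstruent between vowels /u/ and /i/, so it voices to [z]. /k/ is a voiceless obstruent between vowels /i/ and /a/, so it voices to [g]. /t/ is a voiceless obstruent between vowels /o/ and /e/, so it voices to [d]. /rusikazuhjeoteb/ → ruzigazuhjeodeb.
Rule 3 (intervocalic spirantization): /d/ is a stop between vowels /o/ and /e/, so it spirantizes to the fricative [z]. /ruzigazuhjeodeb/ → ruzigazuhjeozeb.

ruzigazuhjeozeb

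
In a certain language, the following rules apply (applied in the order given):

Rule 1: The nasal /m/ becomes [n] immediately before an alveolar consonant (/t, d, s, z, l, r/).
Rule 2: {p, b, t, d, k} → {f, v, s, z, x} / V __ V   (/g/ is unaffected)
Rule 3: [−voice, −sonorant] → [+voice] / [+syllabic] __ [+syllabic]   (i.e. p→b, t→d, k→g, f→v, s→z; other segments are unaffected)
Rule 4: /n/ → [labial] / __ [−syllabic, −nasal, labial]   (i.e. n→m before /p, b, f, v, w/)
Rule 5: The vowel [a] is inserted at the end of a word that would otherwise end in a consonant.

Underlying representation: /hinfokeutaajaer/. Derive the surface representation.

himfoxeuzaajaera

Rule 1 (nasal place assimilation): no segment meets the environment; /hinfokeutaajaer/ is unchanged.
Rule 2 (intervocalic spirantization): /k/ is a stop between vowels /o/ and /e/, so it spirantizes to the fricative [x]. /t/ is a stop between vowels /u/ and /a/, so it spirantizes to the fricative [s]. /hinfokeutaajaer/ → hinfoxeusaajaer.
Rule 3 (intervocalic voicing): /s/ is a voiceless obstruent between vowels /u/ and /a/, so it voices to [z]. /hinfoxeusaajaer/ → hinfoxeuzaajaer.
Rule 4 (nasal place assimilation): /n/ precedes the labial consonant /f/, so it assimilates in place to [m]. /hinfoxeuzaajaer/ → himfoxeuzaajaer.
Rule 5 (final a-epenthesis): the form ends in the consonant /r/, so [a] is inserted word-finally. /himfoxeuzaajaer/ → himfoxeuzaajaera.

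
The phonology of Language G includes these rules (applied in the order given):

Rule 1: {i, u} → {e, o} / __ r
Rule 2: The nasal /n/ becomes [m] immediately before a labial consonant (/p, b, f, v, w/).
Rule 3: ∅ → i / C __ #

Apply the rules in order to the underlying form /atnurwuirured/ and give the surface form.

atnorwueroredi

Rule 1 (pre-rhotic lowering): /u/ is a high vowel immediately before /r/, so it lowers to [o]. /i/ is a high vowel immediately before /r/, so it lowers to [e]. /u/ is a high vowel immediately before /r/, so it lowers to [o]. /atnurwuirured/ → atnorwuerored.
Rule 2 (nasal place assimilation): no segment meets the environment; /atnorwuerored/ is unchanged.
Rule 3 (final i-epenthesis): the form ends in the consonant /d/, so [i] is inserted word-finally. /atnorwuerored/ → atnorwueroredi.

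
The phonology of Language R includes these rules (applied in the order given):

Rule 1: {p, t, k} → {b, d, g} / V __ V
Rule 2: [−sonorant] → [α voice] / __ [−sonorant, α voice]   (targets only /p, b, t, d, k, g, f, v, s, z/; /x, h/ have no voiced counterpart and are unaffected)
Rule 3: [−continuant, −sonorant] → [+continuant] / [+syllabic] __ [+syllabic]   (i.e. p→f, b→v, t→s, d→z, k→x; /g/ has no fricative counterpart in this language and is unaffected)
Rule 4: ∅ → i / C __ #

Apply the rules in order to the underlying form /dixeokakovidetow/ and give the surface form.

Rule 1 (intervocalic voicing): /k/ is a voiceless stop between vowels /o/ and /a/, so it voices to [g]. /k/ is a voiceless stop between vowels /a/ and /o/, so it voices to [g]. /t/ is a voiceless stop between vowels /e/ and /o/, so it voices to [d]. /dixeokakovidetow/ → dixeogagovidedow.
Rule 2 (regressive voicing assimilation): no segment meets the environment; /dixeogagovidedow/ is unchanged.
Rule 3 (intervocalic spirantization): /d/ is a stop between vowels /i/ and /e/, so it spirantizes to the fricative [z]. /d/ is a stop between vowels /e/ and /o/, so it spirantizes to the fricative [z]. /dixeogagovidedow/ → dixeogagovizezow.
Rule 4 (final i-epenthesis): the form ends in the consonant /w/, so [i] is inserted word-finally. /dixeogagovizezow/ → dixeogagovizezowi.

dixeogagovizezowi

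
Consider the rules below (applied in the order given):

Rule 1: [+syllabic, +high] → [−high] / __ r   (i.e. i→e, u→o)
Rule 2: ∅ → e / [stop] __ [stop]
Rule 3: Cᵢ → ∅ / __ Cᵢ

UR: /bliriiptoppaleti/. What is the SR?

Rule 1 (pre-rhotic lowering): /i/ is a high vowel immediately before /r/, so it lowers to [e]. /bliriiptoppaleti/ → bleriiptoppaleti.
Rule 2 (stop-cluster e-epenthesis): /p/ and /t/ form a stop–stop cluster, so [e] is inserted between them. /p/ and /p/ form a stop–stop cluster, so [e] is inserted between them. /bleriiptoppaleti/ → bleriipetopepaleti.
Rule 3 (degemination): no segment meets the environment; /bleriipetopepaleti/ is unchanged.

bleriipetopepaleti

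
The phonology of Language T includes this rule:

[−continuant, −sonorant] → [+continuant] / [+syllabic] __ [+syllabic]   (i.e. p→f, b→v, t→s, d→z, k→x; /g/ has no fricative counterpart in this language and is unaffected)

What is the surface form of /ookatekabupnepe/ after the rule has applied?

ooxasexavupnefe

/k/ is a stop between vowels /o/ and /a/, so it spirantizes to the fricative [x].
/t/ is a stop between vowels /a/ and /e/, so it spirantizes to the fricative [s].
/k/ is a stop between vowels /e/ and /a/, so it spirantizes to the fricative [x].
/b/ is a stop between vowels /a/ and /u/, so it spirantizes to the fricative [v].
/p/ is a stop between vowels /e/ and /e/, so it spirantizes to the fricative [f].
Surface form: [ooxasexavupnefe].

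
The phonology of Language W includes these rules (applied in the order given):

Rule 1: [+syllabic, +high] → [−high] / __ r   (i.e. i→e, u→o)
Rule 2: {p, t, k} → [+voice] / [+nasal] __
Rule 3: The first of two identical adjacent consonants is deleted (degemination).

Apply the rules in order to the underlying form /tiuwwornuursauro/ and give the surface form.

Rule 1 (pre-rhotic lowering): /u/ is a high vowel immediately before /r/, so it lowers to [o]. /u/ is a high vowel immediately before /r/, so it lowers to [o]. /tiuwwornuursauro/ → tiuwwornuorsaoro.
Rule 2 (post-nasal voicing): no segment meets the environment; /tiuwwornuorsaoro/ is unchanged.
Rule 3 (degemination): /ww/ is a geminate; the first /w/ deletes. /tiuwwornuorsaoro/ → tiuwornuorsaoro.

tiuwornuorsaoro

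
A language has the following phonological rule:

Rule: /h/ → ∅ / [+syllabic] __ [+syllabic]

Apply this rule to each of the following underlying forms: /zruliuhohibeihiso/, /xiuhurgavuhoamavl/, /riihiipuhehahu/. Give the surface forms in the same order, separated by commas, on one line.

zruliuoibeiiso, xiuurgavuoamavl, riiiipueau

/zruliuhohibeihiso/: /h/ occurs between vowels /u/ and /o/, so it deletes. /h/ occurs between vowels /o/ and /i/, so it deletes. /h/ occurs between vowels /i/ and /i/, so it deletes. → [zruliuoibeiiso].
/xiuhurgavuhoamavl/: /h/ occurs between vowels /u/ and /u/, so it deletes. /h/ occurs between vowels /u/ and /o/, so it deletes. → [xiuurgavuoamavl].
/riihiipuhehahu/: /h/ occurs between vowels /i/ and /i/, so it deletes. /h/ occurs between vowels /u/ and /e/, so it deletes. /h/ occurs between vowels /e/ and /a/, so it deletes. /h/ occurs between vowels /a/ and /u/, so it deletes. → [riiiipueau].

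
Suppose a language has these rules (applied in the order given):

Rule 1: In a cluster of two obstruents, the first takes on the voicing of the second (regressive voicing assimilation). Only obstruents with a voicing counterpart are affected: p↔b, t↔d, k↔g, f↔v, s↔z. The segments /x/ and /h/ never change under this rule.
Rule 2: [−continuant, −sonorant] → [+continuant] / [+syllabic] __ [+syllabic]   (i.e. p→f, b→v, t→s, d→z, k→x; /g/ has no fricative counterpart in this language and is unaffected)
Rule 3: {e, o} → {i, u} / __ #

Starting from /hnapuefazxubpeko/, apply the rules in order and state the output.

hnafuefasxuppexu

Rule 1 (regressive voicing assimilation): /z/ precedes the voiceless obstruent /x/, so it devoices to [s] by assimilation. /b/ precedes the voiceless obstruent /p/, so it devoices to [p] by assimilation. /hnapuefazxubpeko/ → hnapuefasxuppeko.
Rule 2 (intervocalic spirantization): /p/ is a stop between vowels /a/ and /u/, so it spirantizes to the fricative [f]. /k/ is a stop between vowels /e/ and /o/, so it spirantizes to the fricative [x]. /hnapuefasxuppeko/ → hnafuefasxuppexo.
Rule 3 (final vowel raising): /o/ is a mid vowel in word-final position, so it raises to [u]. /hnafuefasxuppexo/ → hnafuefasxuppexu.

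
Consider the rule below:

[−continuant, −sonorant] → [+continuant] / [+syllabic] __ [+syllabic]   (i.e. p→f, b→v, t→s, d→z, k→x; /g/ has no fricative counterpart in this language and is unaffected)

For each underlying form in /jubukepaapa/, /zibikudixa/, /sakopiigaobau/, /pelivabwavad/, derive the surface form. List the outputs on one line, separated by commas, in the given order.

juvuxefaafa, zivixuzixa, saxofiigaovau, pelivabwavad

/jubukepaapa/: /b/ is a stop between vowels /u/ and /u/, so it spirantizes to the fricative [v]. /k/ is a stop between vowels /u/ and /e/, so it spirantizes to the fricative [x]. /p/ is a stop between vowels /e/ and /a/, so it spirantizes to the fricative [f]. /p/ is a stop between vowels /a/ and /a/, so it spirantizes to the fricative [f]. → [juvuxefaafa].
/zibikudixa/: /b/ is a stop between vowels /i/ and /i/, so it spirantizes to the fricative [v]. /k/ is a stop between vowels /i/ and /u/, so it spirantizes to the fricative [x]. /d/ is a stop between vowels /u/ and /i/, so it spirantizes to the fricative [z]. → [zivixuzixa].
/sakopiigaobau/: /k/ is a stop between vowels /a/ and /o/, so it spirantizes to the fricative [x]. /p/ is a stop between vowels /o/ and /i/, so it spirantizes to the fricative [f]. /b/ is a stop between vowels /o/ and /a/, so it spirantizes to the fricative [v]. → [saxofiigaovau].
/pelivabwavad/: the rule's environment is not met; surfaces unchanged as [pelivabwavad].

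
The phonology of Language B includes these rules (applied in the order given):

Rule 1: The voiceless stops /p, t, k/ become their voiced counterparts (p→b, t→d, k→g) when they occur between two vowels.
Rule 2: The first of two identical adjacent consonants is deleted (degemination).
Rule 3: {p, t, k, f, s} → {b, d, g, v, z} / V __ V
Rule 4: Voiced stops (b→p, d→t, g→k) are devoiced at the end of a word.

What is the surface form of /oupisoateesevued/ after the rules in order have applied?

oubizoadeezevuet

Rule 1 (intervocalic voicing): /p/ is a voiceless stop between vowels /u/ and /i/, so it voices to [b]. /t/ is a voiceless stop between vowels /a/ and /e/, so it voices to [d]. /oupisoateesevued/ → oubisoadeesevued.
Rule 2 (degemination): no segment meets the environment; /oubisoadeesevued/ is unchanged.
Rule 3 (intervocalic voicing): /s/ is a voiceless obstruent between vowels /i/ and /o/, so it voices to [z]. /s/ is a voiceless obstruent between vowels /e/ and /e/, so it voices to [z]. /oubisoadeesevued/ → oubizoadeezevued.
Rule 4 (final devoicing): /d/ is a voiced stop in word-final position, so it devoices to [t]. /oubizoadeezevued/ → oubizoadeezevuet.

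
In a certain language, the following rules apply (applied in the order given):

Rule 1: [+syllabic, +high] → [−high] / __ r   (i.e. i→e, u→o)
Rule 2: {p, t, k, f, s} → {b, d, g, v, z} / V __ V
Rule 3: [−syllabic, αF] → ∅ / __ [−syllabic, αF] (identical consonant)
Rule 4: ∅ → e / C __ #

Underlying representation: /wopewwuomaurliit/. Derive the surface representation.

Rule 1 (pre-rhotic lowering): /u/ is a high vowel immediately before /r/, so it lowers to [o]. /wopewwuomaurliit/ → wopewwuomaorliit.
Rule 2 (intervocalic voicing): /p/ is a voiceless obstruent between vowels /o/ and /e/, so it voices to [b]. /wopewwuomaorliit/ → wobewwuomaorliit.
Rule 3 (degemination): /ww/ is a geminate; the first /w/ deletes. /wobewwuomaorliit/ → wobewuomaorliit.
Rule 4 (final e-epenthesis): the form ends in the consonant /t/, so [e] is inserted word-finally. /wobewuomaorliit/ → wobewuomaorliite.

wobewuomaorliite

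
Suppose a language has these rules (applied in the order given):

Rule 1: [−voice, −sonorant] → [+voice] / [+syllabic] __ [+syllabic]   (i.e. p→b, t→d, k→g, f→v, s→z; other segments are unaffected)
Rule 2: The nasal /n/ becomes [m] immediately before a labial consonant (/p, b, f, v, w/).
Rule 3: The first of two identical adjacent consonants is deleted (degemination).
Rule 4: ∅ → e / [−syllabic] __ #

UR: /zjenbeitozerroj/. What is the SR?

Rule 1 (intervocalic voicing): /t/ is a voiceless obstruent between vowels /i/ and /o/, so it voices to [d]. /zjenbeitozerroj/ → zjenbeidozerroj.
Rule 2 (nasal place assimilation): /n/ precedes the labial consonant /b/, so it assimilates in place to [m]. /zjenbeidozerroj/ → zjembeidozerroj.
Rule 3 (degemination): /rr/ is a geminate; the first /r/ deletes. /zjembeidozerroj/ → zjembeidozeroj.
Rule 4 (final e-epenthesis): the form ends in the consonant /j/, so [e] is inserted word-finally. /zjembeidozeroj/ → zjembeidozeroje.

zjembeidozeroje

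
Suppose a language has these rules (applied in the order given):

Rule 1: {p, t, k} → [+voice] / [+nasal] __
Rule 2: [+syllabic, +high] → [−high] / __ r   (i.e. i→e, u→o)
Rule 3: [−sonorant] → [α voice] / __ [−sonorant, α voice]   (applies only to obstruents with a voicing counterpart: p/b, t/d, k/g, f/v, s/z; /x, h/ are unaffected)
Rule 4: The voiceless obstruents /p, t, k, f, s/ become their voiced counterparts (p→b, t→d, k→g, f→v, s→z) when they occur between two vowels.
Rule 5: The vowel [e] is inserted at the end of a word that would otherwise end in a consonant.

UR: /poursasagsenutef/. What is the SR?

Rule 1 (post-nasal voicing): no segment meets the environment; /poursasagsenutef/ is unchanged.
Rule 2 (pre-rhotic lowering): /u/ is a high vowel immediately before /r/, so it lowers to [o]. /poursasagsenutef/ → poorsasagsenutef.
Rule 3 (regressive voicing assimilation): /g/ precedes the voiceless obstruent /s/, so it devoices to [k] by assimilation. /poorsasagsenutef/ → poorsasaksenutef.
Rule 4 (intervocalic voicing): /s/ is a voiceless obstruent between vowels /a/ and /a/, so it voices to [z]. /t/ is a voiceless obstruent between vowels /u/ and /e/, so it voices to [d]. /poorsasaksenutef/ → poorsazaksenudef.
Rule 5 (final e-epenthesis): the form ends in the consonant /f/, so [e] is inserted word-finally. /poorsazaksenudef/ → poorsazaksenudefe.

poorsazaksenudefe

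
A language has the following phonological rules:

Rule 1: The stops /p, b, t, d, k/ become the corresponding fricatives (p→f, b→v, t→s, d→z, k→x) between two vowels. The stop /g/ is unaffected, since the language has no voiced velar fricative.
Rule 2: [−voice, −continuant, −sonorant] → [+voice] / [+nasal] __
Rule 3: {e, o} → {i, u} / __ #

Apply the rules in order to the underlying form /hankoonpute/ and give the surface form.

Rule 1 (intervocalic spirantization): /t/ is a stop between vowels /u/ and /e/, so it spirantizes to the fricative [s]. /hankoonpute/ → hankoonpuse.
Rule 2 (post-nasal voicing): /k/ is a voiceless stop immediately after the nasal /n/, so it voices to [g]. /p/ is a voiceless stop immediately after the nasal /n/, so it voices to [b]. /hankoonpuse/ → hangoonbuse.
Rule 3 (final vowel raising): /e/ is a mid vowel in word-final position, so it raises to [i]. /hangoonbuse/ → hangoonbusi.

hangoonbusi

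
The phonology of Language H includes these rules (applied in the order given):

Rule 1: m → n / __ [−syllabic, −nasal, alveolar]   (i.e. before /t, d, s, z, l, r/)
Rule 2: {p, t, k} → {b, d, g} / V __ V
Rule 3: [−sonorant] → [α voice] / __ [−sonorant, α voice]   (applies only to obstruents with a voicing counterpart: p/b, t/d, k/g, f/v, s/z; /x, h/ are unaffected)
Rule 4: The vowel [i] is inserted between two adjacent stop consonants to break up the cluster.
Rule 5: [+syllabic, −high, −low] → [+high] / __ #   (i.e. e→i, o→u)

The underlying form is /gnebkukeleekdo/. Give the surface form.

gnepikugeleegidu

Rule 1 (nasal place assimilation): no segment meets the environment; /gnebkukeleekdo/ is unchanged.
Rule 2 (intervocalic voicing): /k/ is a voiceless stop between vowels /u/ and /e/, so it voices to [g]. /gnebkukeleekdo/ → gnebkugeleekdo.
Rule 3 (regressive voicing assimilation): /b/ precedes the voiceless obstruent /k/, so it devoices to [p] by assimilation. /k/ precedes the voiced obstruent /d/, so it voices to [g] by assimilation. /gnebkugeleekdo/ → gnepkugeleegdo.
Rule 4 (stop-cluster i-epenthesis): /p/ and /k/ form a stop–stop cluster, so [i] is inserted between them. /g/ and /d/ form a stop–stop cluster, so [i] is inserted between them. /gnepkugeleegdo/ → gnepikugeleegido.
Rule 5 (final vowel raising): /o/ is a mid vowel in word-final position, so it raises to [u]. /gnepikugeleegido/ → gnepikugeleegidu.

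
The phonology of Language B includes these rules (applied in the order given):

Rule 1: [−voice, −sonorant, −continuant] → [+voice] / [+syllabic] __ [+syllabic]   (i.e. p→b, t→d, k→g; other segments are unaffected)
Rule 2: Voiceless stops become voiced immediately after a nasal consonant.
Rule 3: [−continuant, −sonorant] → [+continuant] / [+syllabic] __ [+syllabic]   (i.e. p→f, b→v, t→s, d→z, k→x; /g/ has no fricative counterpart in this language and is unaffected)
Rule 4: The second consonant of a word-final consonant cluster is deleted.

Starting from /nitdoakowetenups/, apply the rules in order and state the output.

nitdoagowezenup

Rule 1 (intervocalic voicing): /k/ is a voiceless stop between vowels /a/ and /o/, so it voices to [g]. /t/ is a voiceless stop between vowels /e/ and /e/, so it voices to [d]. /nitdoakowetenups/ → nitdoagowedenups.
Rule 2 (post-nasal voicing): no segment meets the environment; /nitdoagowedenups/ is unchanged.
Rule 3 (intervocalic spirantization): /d/ is a stop between vowels /e/ and /e/, so it spirantizes to the fricative [z]. /nitdoagowedenups/ → nitdoagowezenups.
Rule 4 (final cluster simplification): /s/ is the second consonant of a word-final cluster /ps/, so it deletes. /nitdoagowezenups/ → nitdoagowezenup.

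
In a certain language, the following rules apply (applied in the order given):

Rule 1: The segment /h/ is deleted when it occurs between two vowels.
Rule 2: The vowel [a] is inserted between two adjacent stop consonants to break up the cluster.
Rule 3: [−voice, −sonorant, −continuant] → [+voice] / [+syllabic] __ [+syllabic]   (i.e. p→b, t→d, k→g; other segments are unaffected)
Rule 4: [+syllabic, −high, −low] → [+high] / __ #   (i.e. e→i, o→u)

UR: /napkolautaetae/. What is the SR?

nabagolaudaedai

Rule 1 (intervocalic h-deletion): no segment meets the environment; /napkolautaetae/ is unchanged.
Rule 2 (stop-cluster a-epenthesis): /p/ and /k/ form a stop–stop cluster, so [a] is inserted between them. /napkolautaetae/ → napakolautaetae.
Rule 3 (intervocalic voicing): /p/ is a voiceless stop between vowels /a/ and /a/, so it voices to [b]. /k/ is a voiceless stop between vowels /a/ and /o/, so it voices to [g]. /t/ is a voiceless stop between vowels /u/ and /a/, so it voices to [d]. /t/ is a voiceless stop between vowels /e/ and /a/, so it voices to [d]. /napakolautaetae/ → nabagolaudaedae.
Rule 4 (final vowel raising): /e/ is a mid vowel in word-final position, so it raises to [i]. /nabagolaudaedae/ → nabagolaudaedai.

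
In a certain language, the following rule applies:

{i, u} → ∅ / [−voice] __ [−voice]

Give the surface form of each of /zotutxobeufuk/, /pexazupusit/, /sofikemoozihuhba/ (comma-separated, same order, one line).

zottxobeufk, pexazupst, sofkemoozihhba

/zotutxobeufuk/: /u/ is a high vowel flanked by voiceless consonants /t/ and /t/, so it deletes. /u/ is a high vowel flanked by voiceless consonants /f/ and /k/, so it deletes. → [zottxobeufk].
/pexazupusit/: /u/ is a high vowel flanked by voiceless consonants /p/ and /s/, so it deletes. /i/ is a high vowel flanked by voiceless consonants /s/ and /t/, so it deletes. → [pexazupst].
/sofikemoozihuhba/: /i/ is a high vowel flanked by voiceless consonants /f/ and /k/, so it deletes. /u/ is a high vowel flanked by voiceless consonants /h/ and /h/, so it deletes. → [sofkemoozihhba].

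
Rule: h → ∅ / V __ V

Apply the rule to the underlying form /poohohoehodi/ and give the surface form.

/h/ occurs between vowels /o/ and /o/, so it deletes.
/h/ occurs between vowels /o/ and /o/, so it deletes.
/h/ occurs between vowels /e/ and /o/, so it deletes.
Surface form: [pooooeodi].

pooooeodi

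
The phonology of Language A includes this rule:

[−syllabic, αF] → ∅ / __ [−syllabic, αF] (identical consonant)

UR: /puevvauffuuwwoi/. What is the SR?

puevaufuuwoi

/vv/ is a geminate; the first /v/ deletes.
/ff/ is a geminate; the first /f/ deletes.
/ww/ is a geminate; the first /w/ deletes.
The other instances of /p/, /v/, /f/, /w/ do not occur in the required environment and remain unchanged.
Surface form: [puevaufuuwoi].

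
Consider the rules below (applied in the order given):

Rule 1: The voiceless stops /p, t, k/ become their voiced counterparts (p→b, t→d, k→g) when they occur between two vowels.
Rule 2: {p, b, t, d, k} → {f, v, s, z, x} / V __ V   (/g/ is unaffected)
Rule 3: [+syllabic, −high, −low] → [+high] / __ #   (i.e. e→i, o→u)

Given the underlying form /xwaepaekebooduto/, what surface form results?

Rule 1 (intervocalic voicing): /p/ is a voiceless stop between vowels /e/ and /a/, so it voices to [b]. /k/ is a voiceless stop between vowels /e/ and /e/, so it voices to [g]. /t/ is a voiceless stop between vowels /u/ and /o/, so it voices to [d]. /xwaepaekebooduto/ → xwaebaegeboodudo.
Rule 2 (intervocalic spirantization): /b/ is a stop between vowels /e/ and /a/, so it spirantizes to the fricative [v]. /b/ is a stop between vowels /e/ and /o/, so it spirantizes to the fricative [v]. /d/ is a stop between vowels /o/ and /u/, so it spirantizes to the fricative [z]. /d/ is a stop between vowels /u/ and /o/, so it spirantizes to the fricative [z]. /xwaebaegeboodudo/ → xwaevaegevoozuzo.
Rule 3 (final vowel raising): /o/ is a mid vowel in word-final position, so it raises to [u]. /xwaevaegevoozuzo/ → xwaevaegevoozuzu.

xwaevaegevoozuzu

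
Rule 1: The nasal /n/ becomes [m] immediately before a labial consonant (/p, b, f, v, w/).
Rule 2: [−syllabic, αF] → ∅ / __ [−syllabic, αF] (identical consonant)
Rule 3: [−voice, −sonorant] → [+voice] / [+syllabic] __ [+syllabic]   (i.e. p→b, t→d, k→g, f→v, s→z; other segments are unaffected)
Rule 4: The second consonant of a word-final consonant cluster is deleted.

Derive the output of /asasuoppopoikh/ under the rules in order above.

Rule 1 (nasal place assimilation): no segment meets the environment; /asasuoppopoikh/ is unchanged.
Rule 2 (degemination): /pp/ is a geminate; the first /p/ deletes. /asasuoppopoikh/ → asasuopopoikh.
Rule 3 (intervocalic voicing): /s/ is a voiceless obstruent between vowels /a/ and /a/, so it voices to [z]. /s/ is a voiceless obstruent between vowels /a/ and /u/, so it voices to [z]. /p/ is a voiceless obstruent between vowels /o/ and /o/, so it voices to [b]. /p/ is a voiceless obstruent between vowels /o/ and /o/, so it voices to [b]. /asasuopopoikh/ → azazuoboboikh.
Rule 4 (final cluster simplification): /h/ is the second consonant of a word-final cluster /kh/, so it deletes. /azazuoboboikh/ → azazuoboboik.

azazuoboboik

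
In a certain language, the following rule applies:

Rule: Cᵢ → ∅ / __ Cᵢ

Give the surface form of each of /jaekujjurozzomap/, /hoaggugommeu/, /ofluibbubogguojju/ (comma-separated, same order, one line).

jaekujurozomap, hoagugomeu, ofluibuboguoju

/jaekujjurozzomap/: /jj/ is a geminate; the first /j/ deletes. /zz/ is a geminate; the first /z/ deletes. → [jaekujurozomap].
/hoaggugommeu/: /gg/ is a geminate; the first /g/ deletes. /mm/ is a geminate; the first /m/ deletes. → [hoagugomeu].
/ofluibbubogguojju/: /bb/ is a geminate; the first /b/ deletes. /gg/ is a geminate; the first /g/ deletes. /jj/ is a geminate; the first /j/ deletes. → [ofluibuboguoju].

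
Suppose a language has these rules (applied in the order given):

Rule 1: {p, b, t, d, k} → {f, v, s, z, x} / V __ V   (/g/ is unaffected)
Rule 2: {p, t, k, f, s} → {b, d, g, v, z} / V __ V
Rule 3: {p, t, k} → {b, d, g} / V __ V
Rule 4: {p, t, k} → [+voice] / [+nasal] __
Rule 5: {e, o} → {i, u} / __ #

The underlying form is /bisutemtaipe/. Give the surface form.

bizuzemdaivi

Rule 1 (intervocalic spirantization): /t/ is a stop between vowels /u/ and /e/, so it spirantizes to the fricative [s]. /p/ is a stop between vowels /i/ and /e/, so it spirantizes to the fricative [f]. /bisutemtaipe/ → bisusemtaife.
Rule 2 (intervocalic voicing): /s/ is a voiceless obstruent between vowels /i/ and /u/, so it voices to [z]. /s/ is a voiceless obstruent between vowels /u/ and /e/, so it voices to [z]. /f/ is a voiceless obstruent between vowels /i/ and /e/, so it voices to [v]. /bisusemtaife/ → bizuzemtaive.
Rule 3 (intervocalic voicing): no segment meets the environment; /bizuzemtaive/ is unchanged.
Rule 4 (post-nasal voicing): /t/ is a voiceless stop immediately after the nasal /m/, so it voices to [d]. /bizuzemtaive/ → bizuzemdaive.
Rule 5 (final vowel raising): /e/ is a mid vowel in word-final position, so it raises to [i]. /bizuzemdaive/ → bizuzemdaivi.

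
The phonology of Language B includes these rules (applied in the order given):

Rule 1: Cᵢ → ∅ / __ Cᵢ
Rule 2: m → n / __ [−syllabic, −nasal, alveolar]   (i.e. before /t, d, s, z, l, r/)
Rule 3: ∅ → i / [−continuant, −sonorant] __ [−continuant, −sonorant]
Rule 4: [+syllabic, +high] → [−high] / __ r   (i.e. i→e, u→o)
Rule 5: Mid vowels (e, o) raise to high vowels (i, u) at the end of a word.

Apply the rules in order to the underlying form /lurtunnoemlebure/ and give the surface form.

lortunoenlebori

Rule 1 (degemination): /nn/ is a geminate; the first /n/ deletes. /lurtunnoemlebure/ → lurtunoemlebure.
Rule 2 (nasal place assimilation): /m/ precedes the alveolar consonant /l/, so it assimilates in place to [n]. /lurtunoemlebure/ → lurtunoenlebure.
Rule 3 (stop-cluster i-epenthesis): no segment meets the environment; /lurtunoenlebure/ is unchanged.
Rule 4 (pre-rhotic lowering): /u/ is a high vowel immediately before /r/, so it lowers to [o]. /u/ is a high vowel immediately before /r/, so it lowers to [o]. /lurtunoenlebure/ → lortunoenlebore.
Rule 5 (final vowel raising): /e/ is a mid vowel in word-final position, so it raises to [i]. /lortunoenlebore/ → lortunoenlebori.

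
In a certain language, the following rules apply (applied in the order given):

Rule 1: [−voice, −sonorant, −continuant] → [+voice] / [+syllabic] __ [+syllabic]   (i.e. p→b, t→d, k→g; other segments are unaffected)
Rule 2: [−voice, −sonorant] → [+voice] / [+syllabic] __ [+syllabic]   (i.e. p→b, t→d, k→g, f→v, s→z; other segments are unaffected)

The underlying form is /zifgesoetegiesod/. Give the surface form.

Rule 1 (intervocalic voicing): /t/ is a voiceless stop between vowels /e/ and /e/, so it voices to [d]. /zifgesoetegiesod/ → zifgesoedegiesod.
Rule 2 (intervocalic voicing): /s/ is a voiceless obstruent between vowels /e/ and /o/, so it voices to [z]. /s/ is a voiceless obstruent between vowels /e/ and /o/, so it voices to [z]. /zifgesoedegiesod/ → zifgezoedegiezod.

zifgezoedegiezod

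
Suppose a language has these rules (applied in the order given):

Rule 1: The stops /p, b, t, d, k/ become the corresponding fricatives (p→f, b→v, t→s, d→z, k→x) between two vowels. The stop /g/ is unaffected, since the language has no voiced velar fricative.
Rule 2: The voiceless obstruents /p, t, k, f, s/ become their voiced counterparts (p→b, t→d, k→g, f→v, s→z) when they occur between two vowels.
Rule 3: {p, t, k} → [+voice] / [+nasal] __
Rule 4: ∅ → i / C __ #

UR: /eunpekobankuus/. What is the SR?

Rule 1 (intervocalic spirantization): /k/ is a stop between vowels /e/ and /o/, so it spirantizes to the fricative [x]. /b/ is a stop between vowels /o/ and /a/, so it spirantizes to the fricative [v]. /eunpekobankuus/ → eunpexovankuus.
Rule 2 (intervocalic voicing): no segment meets the environment; /eunpexovankuus/ is unchanged.
Rule 3 (post-nasal voicing): /p/ is a voiceless stop immediately after the nasal /n/, so it voices to [b]. /k/ is a voiceless stop immediately after the nasal /n/, so it voices to [g]. /eunpexovankuus/ → eunbexovanguus.
Rule 4 (final i-epenthesis): the form ends in the consonant /s/, so [i] is inserted word-finally. /eunbexovanguus/ → eunbexovanguusi.

eunbexovanguusi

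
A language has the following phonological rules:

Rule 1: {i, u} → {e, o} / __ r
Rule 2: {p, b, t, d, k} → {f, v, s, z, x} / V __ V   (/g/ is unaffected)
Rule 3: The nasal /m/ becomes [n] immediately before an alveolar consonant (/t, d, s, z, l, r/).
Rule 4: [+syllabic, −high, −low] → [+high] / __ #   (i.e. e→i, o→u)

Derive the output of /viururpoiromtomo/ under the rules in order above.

viororpoerontomu

Rule 1 (pre-rhotic lowering): /u/ is a high vowel immediately before /r/, so it lowers to [o]. /u/ is a high vowel immediately before /r/, so it lowers to [o]. /i/ is a high vowel immediately before /r/, so it lowers to [e]. /viururpoiromtomo/ → viororpoeromtomo.
Rule 2 (intervocalic spirantization): no segment meets the environment; /viororpoeromtomo/ is unchanged.
Rule 3 (nasal place assimilation): /m/ precedes the alveolar consonant /t/, so it assimilates in place to [n]. /viororpoeromtomo/ → viororpoerontomo.
Rule 4 (final vowel raising): /o/ is a mid vowel in word-final position, so it raises to [u]. /viororpoerontomo/ → viororpoerontomu.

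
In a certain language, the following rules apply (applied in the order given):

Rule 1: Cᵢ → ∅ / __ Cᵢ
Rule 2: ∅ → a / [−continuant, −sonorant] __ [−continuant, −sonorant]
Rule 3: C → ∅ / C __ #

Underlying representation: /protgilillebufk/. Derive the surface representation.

Rule 1 (degemination): /ll/ is a geminate; the first /l/ deletes. /protgilillebufk/ → protgililebufk.
Rule 2 (stop-cluster a-epenthesis): /t/ and /g/ form a stop–stop cluster, so [a] is inserted between them. /protgililebufk/ → protagililebufk.
Rule 3 (final cluster simplification): /k/ is the second consonant of a word-final cluster /fk/, so it deletes. /protagililebufk/ → protagililebuf.

protagililebuf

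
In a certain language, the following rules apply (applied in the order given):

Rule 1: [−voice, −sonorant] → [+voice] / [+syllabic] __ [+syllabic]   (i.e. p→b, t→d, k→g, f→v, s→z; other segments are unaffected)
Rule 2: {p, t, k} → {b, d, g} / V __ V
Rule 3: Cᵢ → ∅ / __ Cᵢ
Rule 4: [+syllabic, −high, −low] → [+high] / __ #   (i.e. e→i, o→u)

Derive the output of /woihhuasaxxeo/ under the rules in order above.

Rule 1 (intervocalic voicing): /s/ is a voiceless obstruent between vowels /a/ and /a/, so it voices to [z]. /woihhuasaxxeo/ → woihhuazaxxeo.
Rule 2 (intervocalic voicing): no segment meets the environment; /woihhuazaxxeo/ is unchanged.
Rule 3 (degemination): /hh/ is a geminate; the first /h/ deletes. /xx/ is a geminate; the first /x/ deletes. /woihhuazaxxeo/ → woihuazaxeo.
Rule 4 (final vowel raising): /o/ is a mid vowel in word-final position, so it raises to [u]. /woihuazaxeo/ → woihuazaxeu.

woihuazaxeu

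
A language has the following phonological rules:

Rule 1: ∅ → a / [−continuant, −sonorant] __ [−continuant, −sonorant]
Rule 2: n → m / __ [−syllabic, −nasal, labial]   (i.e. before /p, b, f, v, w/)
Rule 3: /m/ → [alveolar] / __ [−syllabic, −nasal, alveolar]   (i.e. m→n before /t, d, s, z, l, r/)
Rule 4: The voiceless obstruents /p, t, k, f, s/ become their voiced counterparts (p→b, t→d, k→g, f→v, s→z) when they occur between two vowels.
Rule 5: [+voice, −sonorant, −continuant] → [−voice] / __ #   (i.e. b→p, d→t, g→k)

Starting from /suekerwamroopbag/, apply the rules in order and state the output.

Rule 1 (stop-cluster a-epenthesis): /p/ and /b/ form a stop–stop cluster, so [a] is inserted between them. /suekerwamroopbag/ → suekerwamroopabag.
Rule 2 (nasal place assimilation): no segment meets the environment; /suekerwamroopabag/ is unchanged.
Rule 3 (nasal place assimilation): /m/ precedes the alveolar consonant /r/, so it assimilates in place to [n]. /suekerwamroopabag/ → suekerwanroopabag.
Rule 4 (intervocalic voicing): /k/ is a voiceless obstruent between vowels /e/ and /e/, so it voices to [g]. /p/ is a voiceless obstruent between vowels /o/ and /a/, so it voices to [b]. /suekerwanroopabag/ → suegerwanroobabag.
Rule 5 (final devoicing): /g/ is a voiced stop in word-final position, so it devoices to [k]. /suegerwanroobabag/ → suegerwanroobabak.

suegerwanroobabak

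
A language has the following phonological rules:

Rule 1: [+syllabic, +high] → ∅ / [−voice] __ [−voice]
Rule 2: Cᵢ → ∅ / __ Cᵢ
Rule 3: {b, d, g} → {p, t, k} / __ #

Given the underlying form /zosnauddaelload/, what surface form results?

zosnaudaeloat

Rule 1 (high vowel syncope): no segment meets the environment; /zosnauddaelload/ is unchanged.
Rule 2 (degemination): /dd/ is a geminate; the first /d/ deletes. /ll/ is a geminate; the first /l/ deletes. /zosnauddaelload/ → zosnaudaeload.
Rule 3 (final devoicing): /d/ is a voiced stop in word-final position, so it devoices to [t]. /zosnaudaeload/ → zosnaudaeloat.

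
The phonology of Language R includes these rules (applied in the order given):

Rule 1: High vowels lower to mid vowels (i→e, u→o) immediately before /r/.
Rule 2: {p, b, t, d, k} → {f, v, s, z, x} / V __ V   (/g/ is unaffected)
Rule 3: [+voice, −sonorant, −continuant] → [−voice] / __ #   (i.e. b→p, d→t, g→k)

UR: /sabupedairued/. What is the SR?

Rule 1 (pre-rhotic lowering): /i/ is a high vowel immediately before /r/, so it lowers to [e]. /sabupedairued/ → sabupedaerued.
Rule 2 (intervocalic spirantization): /b/ is a stop between vowels /a/ and /u/, so it spirantizes to the fricative [v]. /p/ is a stop between vowels /u/ and /e/, so it spirantizes to the fricative [f]. /d/ is a stop between vowels /e/ and /a/, so it spirantizes to the fricative [z]. /sabupedaerued/ → savufezaerued.
Rule 3 (final devoicing): /d/ is a voiced stop in word-final position, so it devoices to [t]. /savufezaerued/ → savufezaeruet.

savufezaeruet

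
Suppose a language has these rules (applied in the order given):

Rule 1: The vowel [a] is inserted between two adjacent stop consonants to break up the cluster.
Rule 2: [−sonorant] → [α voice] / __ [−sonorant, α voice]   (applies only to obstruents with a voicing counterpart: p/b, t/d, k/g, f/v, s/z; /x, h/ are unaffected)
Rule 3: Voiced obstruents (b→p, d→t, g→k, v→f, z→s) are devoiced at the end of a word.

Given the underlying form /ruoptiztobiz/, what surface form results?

ruopatistobis

Rule 1 (stop-cluster a-epenthesis): /p/ and /t/ form a stop–stop cluster, so [a] is inserted between them. /ruoptiztobiz/ → ruopatiztobiz.
Rule 2 (regressive voicing assimilation): /z/ precedes the voiceless obstruent /t/, so it devoices to [s] by assimilation. /ruopatiztobiz/ → ruopatistobiz.
Rule 3 (final devoicing): /z/ is a voiced obstruent in word-final position, so it devoices to [s]. /ruopatistobiz/ → ruopatistobis.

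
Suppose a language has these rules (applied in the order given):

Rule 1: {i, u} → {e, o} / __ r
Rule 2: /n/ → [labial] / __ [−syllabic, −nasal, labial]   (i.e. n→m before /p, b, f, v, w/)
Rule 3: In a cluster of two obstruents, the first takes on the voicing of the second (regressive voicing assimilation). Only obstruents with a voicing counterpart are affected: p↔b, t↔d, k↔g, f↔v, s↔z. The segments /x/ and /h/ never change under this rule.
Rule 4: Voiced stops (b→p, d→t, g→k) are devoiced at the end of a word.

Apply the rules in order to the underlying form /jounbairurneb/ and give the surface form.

joumbaerornep

Rule 1 (pre-rhotic lowering): /i/ is a high vowel immediately before /r/, so it lowers to [e]. /u/ is a high vowel immediately before /r/, so it lowers to [o]. /jounbairurneb/ → jounbaerorneb.
Rule 2 (nasal place assimilation): /n/ precedes the labial consonant /b/, so it assimilates in place to [m]. /jounbaerorneb/ → joumbaerorneb.
Rule 3 (regressive voicing assimilation): no segment meets the environment; /joumbaerorneb/ is unchanged.
Rule 4 (final devoicing): /b/ is a voiced stop in word-final position, so it devoices to [p]. /joumbaerorneb/ → joumbaerornep.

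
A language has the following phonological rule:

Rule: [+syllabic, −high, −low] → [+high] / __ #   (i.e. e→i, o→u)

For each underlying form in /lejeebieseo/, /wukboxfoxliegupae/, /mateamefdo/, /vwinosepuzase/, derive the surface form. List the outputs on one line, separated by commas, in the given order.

lejeebieseu, wukboxfoxliegupai, mateamefdu, vwinosepuzasi

/lejeebieseo/: /o/ is a mid vowel in word-final position, so it raises to [u]. → [lejeebieseu].
/wukboxfoxliegupae/: /e/ is a mid vowel in word-final position, so it raises to [i]. → [wukboxfoxliegupai].
/mateamefdo/: /o/ is a mid vowel in word-final position, so it raises to [u]. → [mateamefdu].
/vwinosepuzase/: /e/ is a mid vowel in word-final position, so it raises to [i]. → [vwinosepuzasi].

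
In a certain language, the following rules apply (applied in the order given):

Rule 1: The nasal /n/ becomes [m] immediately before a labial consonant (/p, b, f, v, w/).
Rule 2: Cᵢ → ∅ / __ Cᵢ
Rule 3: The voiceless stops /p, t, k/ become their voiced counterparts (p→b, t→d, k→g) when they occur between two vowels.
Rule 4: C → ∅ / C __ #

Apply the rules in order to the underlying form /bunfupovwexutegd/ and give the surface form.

Rule 1 (nasal place assimilation): /n/ precedes the labial consonant /f/, so it assimilates in place to [m]. /bunfupovwexutegd/ → bumfupovwexutegd.
Rule 2 (degemination): no segment meets the environment; /bumfupovwexutegd/ is unchanged.
Rule 3 (intervocalic voicing): /p/ is a voiceless stop between vowels /u/ and /o/, so it voices to [b]. /t/ is a voiceless stop between vowels /u/ and /e/, so it voices to [d]. /bumfupovwexutegd/ → bumfubovwexudegd.
Rule 4 (final cluster simplification): /d/ is the second consonant of a word-final cluster /gd/, so it deletes. /bumfubovwexudegd/ → bumfubovwexudeg.

bumfubovwexudeg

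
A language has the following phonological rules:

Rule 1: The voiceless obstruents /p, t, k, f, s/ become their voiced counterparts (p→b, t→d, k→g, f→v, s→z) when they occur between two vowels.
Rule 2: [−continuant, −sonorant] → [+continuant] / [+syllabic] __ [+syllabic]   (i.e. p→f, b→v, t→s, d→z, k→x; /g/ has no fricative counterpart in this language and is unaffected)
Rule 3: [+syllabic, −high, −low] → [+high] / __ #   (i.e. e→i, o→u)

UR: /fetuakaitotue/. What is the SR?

Rule 1 (intervocalic voicing): /t/ is a voiceless obstruent between vowels /e/ and /u/, so it voices to [d]. /k/ is a voiceless obstruent between vowels /a/ and /a/, so it voices to [g]. /t/ is a voiceless obstruent between vowels /i/ and /o/, so it voices to [d]. /t/ is a voiceless obstruent between vowels /o/ and /u/, so it voices to [d]. /fetuakaitotue/ → feduagaidodue.
Rule 2 (intervocalic spirantization): /d/ is a stop between vowels /e/ and /u/, so it spirantizes to the fricative [z]. /d/ is a stop between vowels /i/ and /o/, so it spirantizes to the fricative [z]. /d/ is a stop between vowels /o/ and /u/, so it spirantizes to the fricative [z]. /feduagaidodue/ → fezuagaizozue.
Rule 3 (final vowel raising): /e/ is a mid vowel in word-final position, so it raises to [i]. /fezuagaizozue/ → fezuagaizozui.

fezuagaizozui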